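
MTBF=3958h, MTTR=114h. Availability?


Availability = MTBF / (MTBF + MTTR)
Availability = 3958 / (3958 + 114)
Availability = 3958 / 4072
Availability = 97.2004%

97.2004%


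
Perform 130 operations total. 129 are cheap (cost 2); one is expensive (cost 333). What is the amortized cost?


Formula: Amortized cost = Total cost / Operations
Total cost = (129 * 2) + (1 * 333)
Total cost = 258 + 333 = 591
Amortized = 591 / 130 = 4.5462

4.5462


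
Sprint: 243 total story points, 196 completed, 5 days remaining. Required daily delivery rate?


Formula: Required rate = Remaining points / Days left
Remaining = 243 - 196 = 47 points
Required rate = 47 / 5 = 9.4 points/day

9.4 points/day


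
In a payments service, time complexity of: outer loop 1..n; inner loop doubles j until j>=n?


Reasoning: linear outer times logarithmic inner
Complexity: O(n log n)

O(n log n)


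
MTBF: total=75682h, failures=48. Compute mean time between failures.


Formula: MTBF = Total operating time / Number of failures
MTBF = 75682 / 48
MTBF = 1576.71 hours

1576.71 hours


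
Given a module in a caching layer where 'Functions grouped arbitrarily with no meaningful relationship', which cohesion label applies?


Reasoning: Worst: random grouping
Type: Coincidental cohesion

Coincidental cohesion


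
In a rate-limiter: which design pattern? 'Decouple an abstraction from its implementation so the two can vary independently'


This matches the Bridge pattern

Bridge


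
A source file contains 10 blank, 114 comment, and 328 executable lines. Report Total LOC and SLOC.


Total LOC = blank + comment + code
Total LOC = 10 + 114 + 328 = 452
SLOC (source only) = code = 328

Total LOC: 452, SLOC: 328


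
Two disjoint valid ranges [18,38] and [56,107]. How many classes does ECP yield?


Valid ranges: [18,38] and [56,107]
Class 1: x < 18 — invalid
Class 2: 18 ≤ x ≤ 38 — valid
Class 3: 38 < x < 56 — invalid (gap between ranges)
Class 4: 56 ≤ x ≤ 107 — valid
Class 5: x > 107 — invalid
Total equivalence classes: 5

5 equivalence classes


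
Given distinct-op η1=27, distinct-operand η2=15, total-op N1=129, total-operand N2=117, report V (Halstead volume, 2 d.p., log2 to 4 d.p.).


Formula: V = N * log2(η), where N = N1 + N2 and η = η1 + η2
η = 27 + 15 = 42
N = 129 + 117 = 246
log2(42) ≈ 5.3923
V = 246 * 5.3923 = 1326.51

1326.51


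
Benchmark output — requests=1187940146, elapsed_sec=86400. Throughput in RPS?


Formula: throughput = requests / seconds
throughput = 1187940146 / 86400
throughput = 13749.31 requests/second

13749.31 requests/second


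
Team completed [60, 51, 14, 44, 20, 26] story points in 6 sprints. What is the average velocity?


Formula: Avg velocity = Total points / Number of sprints
Points: [60, 51, 14, 44, 20, 26]
Sum = 60 + 51 + 14 + 44 + 20 + 26 = 215
Avg velocity = 215 / 6 = 35.83 points/sprint

35.83 points/sprint


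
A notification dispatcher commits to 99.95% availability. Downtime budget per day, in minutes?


Formula: allowed downtime = period * (100 - SLA) / 100
Period (day) = 1440 minutes
Unavailability fraction = (100 - 99.95) / 100
Allowed downtime = 1440 * (100 - 99.95) / 100
Allowed downtime = 0.72 minutes

0.72 minutes


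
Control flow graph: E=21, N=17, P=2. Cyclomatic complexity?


Formula: V(G) = E - N + 2P
V(G) = 21 - 17 + 2*2
V(G) = 4 + 4
V(G) = 8

8


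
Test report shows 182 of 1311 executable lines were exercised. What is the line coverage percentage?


Coverage = covered / total * 100
Coverage = 182 / 1311 * 100
Coverage = 13.88%

13.88%


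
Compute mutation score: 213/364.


Mutation score = killed / total * 100
Mutation score = 213 / 364 * 100
Mutation score = 58.52%

58.52%


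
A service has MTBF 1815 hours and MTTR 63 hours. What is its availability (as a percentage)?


Availability = MTBF / (MTBF + MTTR)
Availability = 1815 / (1815 + 63)
Availability = 1815 / 1878
Availability = 96.6454%

96.6454%


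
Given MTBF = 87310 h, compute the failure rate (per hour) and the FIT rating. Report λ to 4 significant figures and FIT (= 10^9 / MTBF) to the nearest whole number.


Formula: λ = 1 / MTBF; FIT = λ × 1e9 = 1e9 / MTBF
λ = 1 / 87310 ≈ 1.145e-05 failures/hour
FIT = 1e9 / 87310 ≈ 11453 failures per 1e9 hours (nearest whole number)

λ = 1.145e-05 /h, FIT = 11453


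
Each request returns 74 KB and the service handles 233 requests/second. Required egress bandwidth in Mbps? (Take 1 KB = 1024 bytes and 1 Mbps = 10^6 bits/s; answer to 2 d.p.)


Formula: Mbps = payload_bytes * RPS * 8 / 1e6
Payload per request = 74 KB = 74 * 1024 = 75776 bytes
Total bytes/sec = 75776 * 233 = 17655808
Total bits/sec = 17655808 * 8 = 141246464
Mbps = 141246464 / 1e6 = 141.25

141.25 Mbps


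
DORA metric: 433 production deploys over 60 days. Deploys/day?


Formula: deployments per day = releases / days
= 433 / 60
= 7.217 deploys/day
(equivalently, 50.52 deploys/week)

7.217 deploys/day


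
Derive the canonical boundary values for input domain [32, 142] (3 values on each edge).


Range: [32, 142]
Boundaries: just below min, min, min+1, max-1, max, just above max
Values: [31, 32, 33, 141, 142, 143]

[31, 32, 33, 141, 142, 143]


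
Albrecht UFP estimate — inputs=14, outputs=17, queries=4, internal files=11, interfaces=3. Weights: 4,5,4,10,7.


UFP = EI*4 + EO*5 + EQ*4 + ILF*10 + EIF*7
UFP = 14*4 + 17*5 + 4*4 + 11*10 + 3*7
UFP = 56 + 85 + 16 + 110 + 21
UFP = 288

288


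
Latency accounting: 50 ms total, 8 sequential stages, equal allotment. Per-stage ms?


Formula: per_stage = total_budget / stages
per_stage = 50 / 8
per_stage = 6.25 ms

6.25 ms


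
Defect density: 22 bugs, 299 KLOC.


Defect density = defects / KLOC
Defect density = 22 / 299
Defect density = 0.074 defects/KLOC

0.074 defects/KLOC


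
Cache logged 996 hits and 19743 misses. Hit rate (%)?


Formula: hit rate = hits / (hits + misses) * 100
hit rate = 996 / (996 + 19743) * 100
hit rate = 996 / 20739 * 100
hit rate = 4.8%

4.8%


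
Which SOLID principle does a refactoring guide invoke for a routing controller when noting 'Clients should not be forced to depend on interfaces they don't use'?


This describes the Interface Segregation Principle (ISP)

Interface Segregation Principle (ISP)


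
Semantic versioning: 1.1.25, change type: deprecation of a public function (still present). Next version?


Current: 1.1.25
Change category: 'deprecation of a public function (still present)' → minor bump
SemVer rule: minor bump → increment MINOR, reset PATCH to 0 (MAJOR unchanged)
New: 1.2.0

1.2.0


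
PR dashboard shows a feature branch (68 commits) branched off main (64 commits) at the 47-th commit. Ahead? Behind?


Common ancestor: commit #47
feature commits after divergence: 68 - 47 = 21
main commits after divergence: 64 - 47 = 17
feature is 21 commits ahead of main
main is 17 commits ahead of feature

feature ahead: 21, main ahead: 17


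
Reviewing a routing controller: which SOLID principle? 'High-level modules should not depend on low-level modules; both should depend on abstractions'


This describes the Dependency Inversion Principle (DIP)

Dependency Inversion Principle (DIP)


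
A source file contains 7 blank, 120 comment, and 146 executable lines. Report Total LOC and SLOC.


Total LOC = blank + comment + code
Total LOC = 7 + 120 + 146 = 273
SLOC (source only) = code = 146

Total LOC: 273, SLOC: 146


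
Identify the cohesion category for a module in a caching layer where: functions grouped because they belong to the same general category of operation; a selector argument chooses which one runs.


Reasoning: Grouped by category of activity, not by data or sequence
Type: Logical cohesion

Logical cohesion


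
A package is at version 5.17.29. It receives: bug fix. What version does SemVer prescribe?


Current: 5.17.29
Change category: 'bug fix' → patch bump
SemVer rule: patch bump → increment PATCH (MAJOR and MINOR unchanged)
New: 5.17.30

5.17.30


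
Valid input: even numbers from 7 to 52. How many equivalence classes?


Constraint: even integers in [7, 52]
Class 1: x < 7 — out-of-range invalid
Class 2: x in [7,52] but odd — wrong type invalid
Class 3: x in [7,52] and even — valid
Class 4: x > 52 — out-of-range invalid
Total equivalence classes: 4

4 equivalence classes


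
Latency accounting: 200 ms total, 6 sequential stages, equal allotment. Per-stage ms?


Formula: per_stage = total_budget / stages
per_stage = 200 / 6
per_stage = 33.33 ms

33.33 ms


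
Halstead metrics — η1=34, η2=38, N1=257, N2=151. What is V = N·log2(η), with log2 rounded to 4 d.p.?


Formula: V = N * log2(η), where N = N1 + N2 and η = η1 + η2
η = 34 + 38 = 72
N = 257 + 151 = 408
log2(72) ≈ 6.1699
V = 408 * 6.1699 = 2517.32

2517.32


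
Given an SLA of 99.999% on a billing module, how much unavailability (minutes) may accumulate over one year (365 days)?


Formula: allowed downtime = period * (100 - SLA) / 100
Period (year (365 days)) = 525600 minutes
Unavailability fraction = (100 - 99.999) / 100
Allowed downtime = 525600 * (100 - 99.999) / 100
Allowed downtime = 5.256 minutes

5.256 minutes


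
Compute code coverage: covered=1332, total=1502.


Coverage = covered / total * 100
Coverage = 1332 / 1502 * 100
Coverage = 88.68%

88.68%


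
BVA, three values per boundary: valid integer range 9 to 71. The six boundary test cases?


Range: [9, 71]
Boundaries: just below min, min, min+1, max-1, max, just above max
Values: [8, 9, 10, 70, 71, 72]

[8, 9, 10, 70, 71, 72]


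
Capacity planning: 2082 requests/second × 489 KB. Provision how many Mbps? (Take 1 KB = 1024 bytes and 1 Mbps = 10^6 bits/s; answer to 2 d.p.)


Formula: Mbps = payload_bytes * RPS * 8 / 1e6
Payload per request = 489 KB = 489 * 1024 = 500736 bytes
Total bytes/sec = 500736 * 2082 = 1042532352
Total bits/sec = 1042532352 * 8 = 8340258816
Mbps = 8340258816 / 1e6 = 8340.26

8340.26 Mbps


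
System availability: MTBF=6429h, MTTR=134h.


Availability = MTBF / (MTBF + MTTR)
Availability = 6429 / (6429 + 134)
Availability = 6429 / 6563
Availability = 97.9583%

97.9583%


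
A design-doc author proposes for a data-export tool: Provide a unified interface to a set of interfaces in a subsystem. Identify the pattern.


This matches the Facade pattern

Facade


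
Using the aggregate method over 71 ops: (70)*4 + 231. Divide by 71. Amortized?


Formula: Amortized cost = Total cost / Operations
Total cost = (70 * 4) + (1 * 231)
Total cost = 280 + 231 = 511
Amortized = 511 / 71 = 7.1972

7.1972


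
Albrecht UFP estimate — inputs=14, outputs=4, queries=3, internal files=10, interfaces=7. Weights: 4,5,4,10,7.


UFP = EI*4 + EO*5 + EQ*4 + ILF*10 + EIF*7
UFP = 14*4 + 4*5 + 3*4 + 10*10 + 7*7
UFP = 56 + 20 + 12 + 100 + 49
UFP = 237

237


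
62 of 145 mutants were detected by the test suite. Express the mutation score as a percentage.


Mutation score = killed / total * 100
Mutation score = 62 / 145 * 100
Mutation score = 42.76%

42.76%


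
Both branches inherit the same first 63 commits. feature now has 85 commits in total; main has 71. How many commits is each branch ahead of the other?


Common ancestor: commit #63
feature commits after divergence: 85 - 63 = 22
main commits after divergence: 71 - 63 = 8
feature is 22 commits ahead of main
main is 8 commits ahead of feature

feature ahead: 22, main ahead: 8


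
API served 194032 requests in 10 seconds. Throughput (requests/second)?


Formula: throughput = requests / seconds
throughput = 194032 / 10
throughput = 19403.2 requests/second

19403.2 requests/second


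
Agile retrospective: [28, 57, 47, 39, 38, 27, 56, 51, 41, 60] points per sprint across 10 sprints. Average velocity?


Formula: Avg velocity = Total points / Number of sprints
Points: [28, 57, 47, 39, 38, 27, 56, 51, 41, 60]
Sum = 28 + 57 + 47 + 39 + 38 + 27 + 56 + 51 + 41 + 60 = 444
Avg velocity = 444 / 10 = 44.4 points/sprint

44.4 points/sprint


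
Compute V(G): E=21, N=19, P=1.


Formula: V(G) = E - N + 2P
V(G) = 21 - 19 + 2*1
V(G) = 2 + 2
V(G) = 4

4


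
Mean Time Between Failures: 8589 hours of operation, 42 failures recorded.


Formula: MTBF = Total operating time / Number of failures
MTBF = 8589 / 42
MTBF = 204.5 hours

204.5 hours


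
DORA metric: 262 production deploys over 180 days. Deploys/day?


Formula: deployments per day = releases / days
= 262 / 180
= 1.456 deploys/day
(equivalently, 10.19 deploys/week)

1.456 deploys/day


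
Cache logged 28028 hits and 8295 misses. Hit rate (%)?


Formula: hit rate = hits / (hits + misses) * 100
hit rate = 28028 / (28028 + 8295) * 100
hit rate = 28028 / 36323 * 100
hit rate = 77.16%

77.16%


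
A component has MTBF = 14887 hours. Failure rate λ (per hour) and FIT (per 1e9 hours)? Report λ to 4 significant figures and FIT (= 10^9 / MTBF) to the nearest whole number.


Formula: λ = 1 / MTBF; FIT = λ × 1e9 = 1e9 / MTBF
λ = 1 / 14887 ≈ 6.717e-05 failures/hour
FIT = 1e9 / 14887 ≈ 67173 failures per 1e9 hours (nearest whole number)

λ = 6.717e-05 /h, FIT = 67173


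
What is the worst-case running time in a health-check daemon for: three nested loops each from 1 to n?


Reasoning: three levels of nesting over n
Complexity: O(n^3)

O(n^3)


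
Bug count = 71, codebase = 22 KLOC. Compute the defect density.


Defect density = defects / KLOC
Defect density = 71 / 22
Defect density = 3.227 defects/KLOC

3.227 defects/KLOC


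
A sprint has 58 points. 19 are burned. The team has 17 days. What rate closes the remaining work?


Formula: Required rate = Remaining points / Days left
Remaining = 58 - 19 = 39 points
Required rate = 39 / 17 = 2.29 points/day

2.29 points/day


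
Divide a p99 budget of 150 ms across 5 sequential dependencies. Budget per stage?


Formula: per_stage = total_budget / stages
per_stage = 150 / 5
per_stage = 30.0 ms

30.0 ms


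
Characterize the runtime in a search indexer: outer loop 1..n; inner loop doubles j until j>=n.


Reasoning: linear outer times logarithmic inner
Complexity: O(n log n)

O(n log n)


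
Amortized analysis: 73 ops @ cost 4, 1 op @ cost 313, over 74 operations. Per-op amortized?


Formula: Amortized cost = Total cost / Operations
Total cost = (73 * 4) + (1 * 313)
Total cost = 292 + 313 = 605
Amortized = 605 / 74 = 8.1757

8.1757


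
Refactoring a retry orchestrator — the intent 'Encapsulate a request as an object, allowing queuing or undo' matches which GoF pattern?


This matches the Command pattern

Command


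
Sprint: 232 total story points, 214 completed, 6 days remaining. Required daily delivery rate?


Formula: Required rate = Remaining points / Days left
Remaining = 232 - 214 = 18 points
Required rate = 18 / 6 = 3.0 points/day

3.0 points/day


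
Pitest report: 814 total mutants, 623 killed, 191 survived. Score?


Mutation score = killed / total * 100
Mutation score = 623 / 814 * 100
Mutation score = 76.54%

76.54%


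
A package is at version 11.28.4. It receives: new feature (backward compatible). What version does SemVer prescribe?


Current: 11.28.4
Change category: 'new feature (backward compatible)' → minor bump
SemVer rule: minor bump → increment MINOR, reset PATCH to 0 (MAJOR unchanged)
New: 11.29.0

11.29.0


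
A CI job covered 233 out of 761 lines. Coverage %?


Coverage = covered / total * 100
Coverage = 233 / 761 * 100
Coverage = 30.62%

30.62%


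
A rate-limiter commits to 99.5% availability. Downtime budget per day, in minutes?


Formula: allowed downtime = period * (100 - SLA) / 100
Period (day) = 1440 minutes
Unavailability fraction = (100 - 99.5) / 100
Allowed downtime = 1440 * (100 - 99.5) / 100
Allowed downtime = 7.2 minutes

7.2 minutes


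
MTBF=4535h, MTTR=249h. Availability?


Availability = MTBF / (MTBF + MTTR)
Availability = 4535 / (4535 + 249)
Availability = 4535 / 4784
Availability = 94.7952%

94.7952%


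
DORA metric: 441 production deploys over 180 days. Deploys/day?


Formula: deployments per day = releases / days
= 441 / 180
= 2.45 deploys/day
(equivalently, 17.15 deploys/week)

2.45 deploys/day


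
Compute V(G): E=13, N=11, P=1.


Formula: V(G) = E - N + 2P
V(G) = 13 - 11 + 2*1
V(G) = 2 + 2
V(G) = 4

4


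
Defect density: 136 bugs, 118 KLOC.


Defect density = defects / KLOC
Defect density = 136 / 118
Defect density = 1.153 defects/KLOC

1.153 defects/KLOC


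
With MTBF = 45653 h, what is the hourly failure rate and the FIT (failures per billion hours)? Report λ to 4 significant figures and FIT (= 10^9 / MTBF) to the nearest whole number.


Formula: λ = 1 / MTBF; FIT = λ × 1e9 = 1e9 / MTBF
λ = 1 / 45653 ≈ 2.190e-05 failures/hour
FIT = 1e9 / 45653 ≈ 21904 failures per 1e9 hours (nearest whole number)

λ = 2.190e-05 /h, FIT = 21904


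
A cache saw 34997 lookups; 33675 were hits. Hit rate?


Formula: hit rate = hits / (hits + misses) * 100
hit rate = 33675 / (33675 + 1322) * 100
hit rate = 33675 / 34997 * 100
hit rate = 96.22%

96.22%


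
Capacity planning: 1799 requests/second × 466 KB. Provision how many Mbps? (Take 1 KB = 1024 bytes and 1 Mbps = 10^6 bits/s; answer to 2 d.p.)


Formula: Mbps = payload_bytes * RPS * 8 / 1e6
Payload per request = 466 KB = 466 * 1024 = 477184 bytes
Total bytes/sec = 477184 * 1799 = 858454016
Total bits/sec = 858454016 * 8 = 6867632128
Mbps = 6867632128 / 1e6 = 6867.63

6867.63 Mbps


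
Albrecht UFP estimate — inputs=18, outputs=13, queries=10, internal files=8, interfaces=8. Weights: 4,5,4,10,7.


UFP = EI*4 + EO*5 + EQ*4 + ILF*10 + EIF*7
UFP = 18*4 + 13*5 + 10*4 + 8*10 + 8*7
UFP = 72 + 65 + 40 + 80 + 56
UFP = 313

313


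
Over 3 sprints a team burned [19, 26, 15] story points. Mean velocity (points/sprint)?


Formula: Avg velocity = Total points / Number of sprints
Points: [19, 26, 15]
Sum = 19 + 26 + 15 = 60
Avg velocity = 60 / 3 = 20.0 points/sprint

20.0 points/sprint


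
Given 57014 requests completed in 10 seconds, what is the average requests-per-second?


Formula: throughput = requests / seconds
throughput = 57014 / 10
throughput = 5701.4 requests/second

5701.4 requests/second


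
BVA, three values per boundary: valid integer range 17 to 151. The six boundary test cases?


Range: [17, 151]
Boundaries: just below min, min, min+1, max-1, max, just above max
Values: [16, 17, 18, 150, 151, 152]

[16, 17, 18, 150, 151, 152]


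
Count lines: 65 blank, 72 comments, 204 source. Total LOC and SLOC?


Total LOC = blank + comment + code
Total LOC = 65 + 72 + 204 = 341
SLOC (source only) = code = 204

Total LOC: 341, SLOC: 204


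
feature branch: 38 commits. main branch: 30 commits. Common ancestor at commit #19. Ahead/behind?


Common ancestor: commit #19
feature commits after divergence: 38 - 19 = 19
main commits after divergence: 30 - 19 = 11
feature is 19 commits ahead of main
main is 11 commits ahead of feature

feature ahead: 19, main ahead: 11


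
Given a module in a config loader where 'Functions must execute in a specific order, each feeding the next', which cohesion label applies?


Reasoning: Output of one is input to next
Type: Sequential cohesion

Sequential cohesion


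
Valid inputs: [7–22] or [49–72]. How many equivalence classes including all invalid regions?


Valid ranges: [7,22] and [49,72]
Class 1: x < 7 — invalid
Class 2: 7 ≤ x ≤ 22 — valid
Class 3: 22 < x < 49 — invalid (gap between ranges)
Class 4: 49 ≤ x ≤ 72 — valid
Class 5: x > 72 — invalid
Total equivalence classes: 5

5 equivalence classes


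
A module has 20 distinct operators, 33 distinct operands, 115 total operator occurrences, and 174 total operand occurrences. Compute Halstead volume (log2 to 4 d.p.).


Formula: V = N * log2(η), where N = N1 + N2 and η = η1 + η2
η = 20 + 33 = 53
N = 115 + 174 = 289
log2(53) ≈ 5.7279
V = 289 * 5.7279 = 1655.36

1655.36


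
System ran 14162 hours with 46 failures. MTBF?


Formula: MTBF = Total operating time / Number of failures
MTBF = 14162 / 46
MTBF = 307.87 hours

307.87 hours


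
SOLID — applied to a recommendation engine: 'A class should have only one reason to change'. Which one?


This describes the Single Responsibility Principle (SRP)

Single Responsibility Principle (SRP)


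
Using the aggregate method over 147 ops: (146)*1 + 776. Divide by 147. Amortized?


Formula: Amortized cost = Total cost / Operations
Total cost = (146 * 1) + (1 * 776)
Total cost = 146 + 776 = 922
Amortized = 922 / 147 = 6.2721

6.2721


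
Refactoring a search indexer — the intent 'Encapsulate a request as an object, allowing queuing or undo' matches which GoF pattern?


This matches the Command pattern

Command


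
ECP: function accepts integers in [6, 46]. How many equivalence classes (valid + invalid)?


Valid range: [6, 46]
Class 1: x < 6 — invalid
Class 2: 6 ≤ x ≤ 46 — valid
Class 3: x > 46 — invalid
Total equivalence classes: 3

3 equivalence classes


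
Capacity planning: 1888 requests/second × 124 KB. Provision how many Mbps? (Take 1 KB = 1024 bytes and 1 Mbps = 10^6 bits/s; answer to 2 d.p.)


Formula: Mbps = payload_bytes * RPS * 8 / 1e6
Payload per request = 124 KB = 124 * 1024 = 126976 bytes
Total bytes/sec = 126976 * 1888 = 239730688
Total bits/sec = 239730688 * 8 = 1917845504
Mbps = 1917845504 / 1e6 = 1917.85

1917.85 Mbps


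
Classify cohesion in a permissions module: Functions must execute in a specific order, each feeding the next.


Reasoning: Output of one is input to next
Type: Sequential cohesion

Sequential cohesion


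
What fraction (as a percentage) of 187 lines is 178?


Coverage = covered / total * 100
Coverage = 178 / 187 * 100
Coverage = 95.19%

95.19%


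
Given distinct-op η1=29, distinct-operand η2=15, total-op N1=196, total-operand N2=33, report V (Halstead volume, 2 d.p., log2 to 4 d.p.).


Formula: V = N * log2(η), where N = N1 + N2 and η = η1 + η2
η = 29 + 15 = 44
N = 196 + 33 = 229
log2(44) ≈ 5.4594
V = 229 * 5.4594 = 1250.20

1250.20


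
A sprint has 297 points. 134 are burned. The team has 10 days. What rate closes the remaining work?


Formula: Required rate = Remaining points / Days left
Remaining = 297 - 134 = 163 points
Required rate = 163 / 10 = 16.3 points/day

16.3 points/day


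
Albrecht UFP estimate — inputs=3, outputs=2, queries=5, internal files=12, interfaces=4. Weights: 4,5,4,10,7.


UFP = EI*4 + EO*5 + EQ*4 + ILF*10 + EIF*7
UFP = 3*4 + 2*5 + 5*4 + 12*10 + 4*7
UFP = 12 + 10 + 20 + 120 + 28
UFP = 190

190


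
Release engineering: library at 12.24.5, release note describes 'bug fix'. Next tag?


Current: 12.24.5
Change category: 'bug fix' → patch bump
SemVer rule: patch bump → increment PATCH (MAJOR and MINOR unchanged)
New: 12.24.6

12.24.6


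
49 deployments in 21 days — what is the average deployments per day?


Formula: deployments per day = releases / days
= 49 / 21
= 2.333 deploys/day
(equivalently, 16.33 deploys/week)

2.333 deploys/day


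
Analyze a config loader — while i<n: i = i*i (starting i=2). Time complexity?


Reasoning: squaring drives double-exponential growth; iterations ~ log log n
Complexity: O(log log n)

O(log log n)


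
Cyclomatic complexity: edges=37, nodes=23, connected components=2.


Formula: V(G) = E - N + 2P
V(G) = 37 - 23 + 2*2
V(G) = 14 + 4
V(G) = 18

18


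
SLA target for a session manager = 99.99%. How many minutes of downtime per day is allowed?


Formula: allowed downtime = period * (100 - SLA) / 100
Period (day) = 1440 minutes
Unavailability fraction = (100 - 99.99) / 100
Allowed downtime = 1440 * (100 - 99.99) / 100
Allowed downtime = 0.144 minutes

0.144 minutes


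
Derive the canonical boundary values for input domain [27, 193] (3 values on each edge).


Range: [27, 193]
Boundaries: just below min, min, min+1, max-1, max, just above max
Values: [26, 27, 28, 192, 193, 194]

[26, 27, 28, 192, 193, 194]


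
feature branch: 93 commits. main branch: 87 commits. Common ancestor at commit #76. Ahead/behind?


Common ancestor: commit #76
feature commits after divergence: 93 - 76 = 17
main commits after divergence: 87 - 76 = 11
feature is 17 commits ahead of main
main is 11 commits ahead of feature

feature ahead: 17, main ahead: 11


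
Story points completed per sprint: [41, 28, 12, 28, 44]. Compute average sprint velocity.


Formula: Avg velocity = Total points / Number of sprints
Points: [41, 28, 12, 28, 44]
Sum = 41 + 28 + 12 + 28 + 44 = 153
Avg velocity = 153 / 5 = 30.6 points/sprint

30.6 points/sprint


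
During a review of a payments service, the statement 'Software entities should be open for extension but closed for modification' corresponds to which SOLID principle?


This describes the Open/Closed Principle (OCP)

Open/Closed Principle (OCP)


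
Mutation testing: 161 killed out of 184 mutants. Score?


Mutation score = killed / total * 100
Mutation score = 161 / 184 * 100
Mutation score = 87.5%

87.5%


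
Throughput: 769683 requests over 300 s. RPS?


Formula: throughput = requests / seconds
throughput = 769683 / 300
throughput = 2565.61 requests/second

2565.61 requests/second


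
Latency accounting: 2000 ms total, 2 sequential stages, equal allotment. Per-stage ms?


Formula: per_stage = total_budget / stages
per_stage = 2000 / 2
per_stage = 1000.0 ms

1000.0 ms


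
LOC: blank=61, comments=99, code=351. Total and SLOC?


Total LOC = blank + comment + code
Total LOC = 61 + 99 + 351 = 511
SLOC (source only) = code = 351

Total LOC: 511, SLOC: 351


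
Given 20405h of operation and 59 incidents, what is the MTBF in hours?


Formula: MTBF = Total operating time / Number of failures
MTBF = 20405 / 59
MTBF = 345.85 hours

345.85 hours


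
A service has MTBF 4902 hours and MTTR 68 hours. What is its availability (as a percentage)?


Availability = MTBF / (MTBF + MTTR)
Availability = 4902 / (4902 + 68)
Availability = 4902 / 4970
Availability = 98.6318%

98.6318%


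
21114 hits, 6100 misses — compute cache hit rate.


Formula: hit rate = hits / (hits + misses) * 100
hit rate = 21114 / (21114 + 6100) * 100
hit rate = 21114 / 27214 * 100
hit rate = 77.59%

77.59%


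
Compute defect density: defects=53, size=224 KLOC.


Defect density = defects / KLOC
Defect density = 53 / 224
Defect density = 0.237 defects/KLOC

0.237 defects/KLOC


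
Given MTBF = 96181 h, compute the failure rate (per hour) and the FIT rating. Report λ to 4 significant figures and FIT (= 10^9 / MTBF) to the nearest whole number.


Formula: λ = 1 / MTBF; FIT = λ × 1e9 = 1e9 / MTBF
λ = 1 / 96181 ≈ 1.040e-05 failures/hour
FIT = 1e9 / 96181 ≈ 10397 failures per 1e9 hours (nearest whole number)

λ = 1.040e-05 /h, FIT = 10397


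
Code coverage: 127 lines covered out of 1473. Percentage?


Coverage = covered / total * 100
Coverage = 127 / 1473 * 100
Coverage = 8.62%

8.62%


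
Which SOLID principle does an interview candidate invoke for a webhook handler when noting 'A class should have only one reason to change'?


This describes the Single Responsibility Principle (SRP)

Single Responsibility Principle (SRP)


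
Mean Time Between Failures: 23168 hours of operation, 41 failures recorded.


Formula: MTBF = Total operating time / Number of failures
MTBF = 23168 / 41
MTBF = 565.07 hours

565.07 hours


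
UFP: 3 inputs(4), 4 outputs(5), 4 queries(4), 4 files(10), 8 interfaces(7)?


UFP = EI*4 + EO*5 + EQ*4 + ILF*10 + EIF*7
UFP = 3*4 + 4*5 + 4*4 + 4*10 + 8*7
UFP = 12 + 20 + 16 + 40 + 56
UFP = 144

144


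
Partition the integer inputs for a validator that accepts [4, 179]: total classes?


Valid range: [4, 179]
Class 1: x < 4 — invalid
Class 2: 4 ≤ x ≤ 179 — valid
Class 3: x > 179 — invalid
Total equivalence classes: 3

3 equivalence classes


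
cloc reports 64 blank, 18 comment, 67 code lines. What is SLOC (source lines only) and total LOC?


Total LOC = blank + comment + code
Total LOC = 64 + 18 + 67 = 149
SLOC (source only) = code = 67

Total LOC: 149, SLOC: 67


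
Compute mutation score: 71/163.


Mutation score = killed / total * 100
Mutation score = 71 / 163 * 100
Mutation score = 43.56%

43.56%


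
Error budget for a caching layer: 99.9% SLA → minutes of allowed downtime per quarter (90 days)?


Formula: allowed downtime = period * (100 - SLA) / 100
Period (quarter (90 days)) = 129600 minutes
Unavailability fraction = (100 - 99.9) / 100
Allowed downtime = 129600 * (100 - 99.9) / 100
Allowed downtime = 129.6 minutes

129.6 minutes


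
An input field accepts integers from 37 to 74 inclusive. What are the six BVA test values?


Range: [37, 74]
Boundaries: just below min, min, min+1, max-1, max, just above max
Values: [36, 37, 38, 73, 74, 75]

[36, 37, 38, 73, 74, 75]


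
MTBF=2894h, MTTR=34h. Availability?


Availability = MTBF / (MTBF + MTTR)
Availability = 2894 / (2894 + 34)
Availability = 2894 / 2928
Availability = 98.8388%

98.8388%


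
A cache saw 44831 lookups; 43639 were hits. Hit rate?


Formula: hit rate = hits / (hits + misses) * 100
hit rate = 43639 / (43639 + 1192) * 100
hit rate = 43639 / 44831 * 100
hit rate = 97.34%

97.34%


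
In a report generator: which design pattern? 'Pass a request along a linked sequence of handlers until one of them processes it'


This matches the Chain of Responsibility pattern

Chain of Responsibility


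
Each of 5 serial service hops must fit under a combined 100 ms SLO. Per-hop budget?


Formula: per_stage = total_budget / stages
per_stage = 100 / 5
per_stage = 20.0 ms

20.0 ms


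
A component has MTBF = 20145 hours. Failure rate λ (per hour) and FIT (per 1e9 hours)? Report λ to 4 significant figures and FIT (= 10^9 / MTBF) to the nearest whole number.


Formula: λ = 1 / MTBF; FIT = λ × 1e9 = 1e9 / MTBF
λ = 1 / 20145 ≈ 4.964e-05 failures/hour
FIT = 1e9 / 20145 ≈ 49640 failures per 1e9 hours (nearest whole number)

λ = 4.964e-05 /h, FIT = 49640


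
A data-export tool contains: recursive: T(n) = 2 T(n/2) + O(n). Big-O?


Reasoning: master theorem case 2 (merge-sort recurrence)
Complexity: O(n log n)

O(n log n)


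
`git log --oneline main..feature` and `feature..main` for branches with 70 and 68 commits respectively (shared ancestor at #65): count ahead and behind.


Common ancestor: commit #65
feature commits after divergence: 70 - 65 = 5
main commits after divergence: 68 - 65 = 3
feature is 5 commits ahead of main
main is 3 commits ahead of feature

feature ahead: 5, main ahead: 3


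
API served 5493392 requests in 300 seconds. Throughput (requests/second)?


Formula: throughput = requests / seconds
throughput = 5493392 / 300
throughput = 18311.31 requests/second

18311.31 requests/second


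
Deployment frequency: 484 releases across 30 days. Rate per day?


Formula: deployments per day = releases / days
= 484 / 30
= 16.133 deploys/day
(equivalently, 112.93 deploys/week)

16.133 deploys/day


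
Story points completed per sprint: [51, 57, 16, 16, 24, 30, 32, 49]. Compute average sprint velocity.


Formula: Avg velocity = Total points / Number of sprints
Points: [51, 57, 16, 16, 24, 30, 32, 49]
Sum = 51 + 57 + 16 + 16 + 24 + 30 + 32 + 49 = 275
Avg velocity = 275 / 8 = 34.38 points/sprint

34.38 points/sprint


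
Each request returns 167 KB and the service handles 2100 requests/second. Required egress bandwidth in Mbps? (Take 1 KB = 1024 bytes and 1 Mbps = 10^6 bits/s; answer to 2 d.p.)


Formula: Mbps = payload_bytes * RPS * 8 / 1e6
Payload per request = 167 KB = 167 * 1024 = 171008 bytes
Total bytes/sec = 171008 * 2100 = 359116800
Total bits/sec = 359116800 * 8 = 2872934400
Mbps = 2872934400 / 1e6 = 2872.93

2872.93 Mbps


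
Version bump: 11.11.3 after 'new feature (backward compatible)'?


Current: 11.11.3
Change category: 'new feature (backward compatible)' → minor bump
SemVer rule: minor bump → increment MINOR, reset PATCH to 0 (MAJOR unchanged)
New: 11.12.0

11.12.0


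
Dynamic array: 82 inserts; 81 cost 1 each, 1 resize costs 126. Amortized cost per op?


Formula: Amortized cost = Total cost / Operations
Total cost = (81 * 1) + (1 * 126)
Total cost = 81 + 126 = 207
Amortized = 207 / 82 = 2.5244

2.5244


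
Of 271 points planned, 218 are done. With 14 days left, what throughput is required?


Formula: Required rate = Remaining points / Days left
Remaining = 271 - 218 = 53 points
Required rate = 53 / 14 = 3.79 points/day

3.79 points/day


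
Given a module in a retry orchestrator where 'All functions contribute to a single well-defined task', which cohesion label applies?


Reasoning: Best: single purpose
Type: Functional cohesion

Functional cohesion


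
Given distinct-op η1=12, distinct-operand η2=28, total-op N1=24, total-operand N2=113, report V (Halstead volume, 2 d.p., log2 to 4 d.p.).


Formula: V = N * log2(η), where N = N1 + N2 and η = η1 + η2
η = 12 + 28 = 40
N = 24 + 113 = 137
log2(40) ≈ 5.3219
V = 137 * 5.3219 = 729.10

729.10


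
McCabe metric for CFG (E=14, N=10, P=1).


Formula: V(G) = E - N + 2P
V(G) = 14 - 10 + 2*1
V(G) = 4 + 2
V(G) = 6

6


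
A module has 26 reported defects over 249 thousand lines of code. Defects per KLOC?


Defect density = defects / KLOC
Defect density = 26 / 249
Defect density = 0.104 defects/KLOC

0.104 defects/KLOC


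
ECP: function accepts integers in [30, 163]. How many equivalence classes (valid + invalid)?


Valid range: [30, 163]
Class 1: x < 30 — invalid
Class 2: 30 ≤ x ≤ 163 — valid
Class 3: x > 163 — invalid
Total equivalence classes: 3

3 equivalence classes


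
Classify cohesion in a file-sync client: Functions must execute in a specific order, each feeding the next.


Reasoning: Output of one is input to next
Type: Sequential cohesion

Sequential cohesion


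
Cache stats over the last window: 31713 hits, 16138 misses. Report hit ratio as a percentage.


Formula: hit rate = hits / (hits + misses) * 100
hit rate = 31713 / (31713 + 16138) * 100
hit rate = 31713 / 47851 * 100
hit rate = 66.27%

66.27%


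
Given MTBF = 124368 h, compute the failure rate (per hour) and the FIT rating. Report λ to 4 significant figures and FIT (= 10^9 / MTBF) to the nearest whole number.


Formula: λ = 1 / MTBF; FIT = λ × 1e9 = 1e9 / MTBF
λ = 1 / 124368 ≈ 8.041e-06 failures/hour
FIT = 1e9 / 124368 ≈ 8041 failures per 1e9 hours (nearest whole number)

λ = 8.041e-06 /h, FIT = 8041


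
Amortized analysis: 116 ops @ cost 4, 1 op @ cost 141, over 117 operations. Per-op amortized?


Formula: Amortized cost = Total cost / Operations
Total cost = (116 * 4) + (1 * 141)
Total cost = 464 + 141 = 605
Amortized = 605 / 117 = 5.1709

5.1709


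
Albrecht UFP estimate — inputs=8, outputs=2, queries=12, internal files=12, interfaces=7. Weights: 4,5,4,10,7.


UFP = EI*4 + EO*5 + EQ*4 + ILF*10 + EIF*7
UFP = 8*4 + 2*5 + 12*4 + 12*10 + 7*7
UFP = 32 + 10 + 48 + 120 + 49
UFP = 259

259


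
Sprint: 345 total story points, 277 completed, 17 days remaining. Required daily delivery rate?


Formula: Required rate = Remaining points / Days left
Remaining = 345 - 277 = 68 points
Required rate = 68 / 17 = 4.0 points/day

4.0 points/day


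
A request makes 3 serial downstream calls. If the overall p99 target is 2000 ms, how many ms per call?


Formula: per_stage = total_budget / stages
per_stage = 2000 / 3
per_stage = 666.67 ms

666.67 ms


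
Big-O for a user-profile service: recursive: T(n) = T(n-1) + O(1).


Reasoning: linear recursion with constant work per frame
Complexity: O(n)

O(n)


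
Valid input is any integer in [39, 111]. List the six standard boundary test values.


Range: [39, 111]
Boundaries: just below min, min, min+1, max-1, max, just above max
Values: [38, 39, 40, 110, 111, 112]

[38, 39, 40, 110, 111, 112]


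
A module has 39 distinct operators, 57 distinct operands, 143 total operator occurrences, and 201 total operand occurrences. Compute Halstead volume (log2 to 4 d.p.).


Formula: V = N * log2(η), where N = N1 + N2 and η = η1 + η2
η = 39 + 57 = 96
N = 143 + 201 = 344
log2(96) ≈ 6.5850
V = 344 * 6.5850 = 2265.24

2265.24


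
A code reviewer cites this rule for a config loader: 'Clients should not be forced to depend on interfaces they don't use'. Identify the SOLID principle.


This describes the Interface Segregation Principle (ISP)

Interface Segregation Principle (ISP)


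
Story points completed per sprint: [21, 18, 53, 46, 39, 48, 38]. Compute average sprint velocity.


Formula: Avg velocity = Total points / Number of sprints
Points: [21, 18, 53, 46, 39, 48, 38]
Sum = 21 + 18 + 53 + 46 + 39 + 48 + 38 = 263
Avg velocity = 263 / 7 = 37.57 points/sprint

37.57 points/sprint


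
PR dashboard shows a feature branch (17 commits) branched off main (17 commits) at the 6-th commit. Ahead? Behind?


Common ancestor: commit #6
feature commits after divergence: 17 - 6 = 11
main commits after divergence: 17 - 6 = 11
feature is 11 commits ahead of main
main is 11 commits ahead of feature

feature ahead: 11, main ahead: 11


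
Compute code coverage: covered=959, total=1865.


Coverage = covered / total * 100
Coverage = 959 / 1865 * 100
Coverage = 51.42%

51.42%


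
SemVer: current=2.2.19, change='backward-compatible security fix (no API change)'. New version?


Current: 2.2.19
Change category: 'backward-compatible security fix (no API change)' → patch bump
SemVer rule: patch bump → increment PATCH (MAJOR and MINOR unchanged)
New: 2.2.20

2.2.20


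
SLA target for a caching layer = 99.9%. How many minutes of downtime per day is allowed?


Formula: allowed downtime = period * (100 - SLA) / 100
Period (day) = 1440 minutes
Unavailability fraction = (100 - 99.9) / 100
Allowed downtime = 1440 * (100 - 99.9) / 100
Allowed downtime = 1.44 minutes

1.44 minutes


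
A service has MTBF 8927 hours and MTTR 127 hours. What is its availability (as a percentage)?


Availability = MTBF / (MTBF + MTTR)
Availability = 8927 / (8927 + 127)
Availability = 8927 / 9054
Availability = 98.5973%

98.5973%


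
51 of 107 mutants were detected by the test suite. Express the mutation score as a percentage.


Mutation score = killed / total * 100
Mutation score = 51 / 107 * 100
Mutation score = 47.66%

47.66%


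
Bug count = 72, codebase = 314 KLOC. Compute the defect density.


Defect density = defects / KLOC
Defect density = 72 / 314
Defect density = 0.229 defects/KLOC

0.229 defects/KLOC


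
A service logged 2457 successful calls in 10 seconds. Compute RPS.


Formula: throughput = requests / seconds
throughput = 2457 / 10
throughput = 245.7 requests/second

245.7 requests/second


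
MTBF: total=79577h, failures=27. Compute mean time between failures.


Formula: MTBF = Total operating time / Number of failures
MTBF = 79577 / 27
MTBF = 2947.3 hours

2947.3 hours


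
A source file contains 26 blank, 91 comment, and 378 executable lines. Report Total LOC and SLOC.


Total LOC = blank + comment + code
Total LOC = 26 + 91 + 378 = 495
SLOC (source only) = code = 378

Total LOC: 495, SLOC: 378


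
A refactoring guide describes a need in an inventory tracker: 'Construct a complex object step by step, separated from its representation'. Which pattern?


This matches the Builder pattern

Builder


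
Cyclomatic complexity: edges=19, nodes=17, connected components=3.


Formula: V(G) = E - N + 2P
V(G) = 19 - 17 + 2*3
V(G) = 2 + 6
V(G) = 8

8


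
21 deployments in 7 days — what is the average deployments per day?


Formula: deployments per day = releases / days
= 21 / 7
= 3.0 deploys/day
(equivalently, 21.0 deploys/week)

3.0 deploys/day
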